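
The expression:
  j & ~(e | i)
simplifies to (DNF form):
j & ~e & ~i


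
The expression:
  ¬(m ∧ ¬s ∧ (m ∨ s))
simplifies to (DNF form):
s ∨ ¬m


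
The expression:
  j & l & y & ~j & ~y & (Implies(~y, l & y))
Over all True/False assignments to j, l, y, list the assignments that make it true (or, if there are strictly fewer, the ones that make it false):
is never true.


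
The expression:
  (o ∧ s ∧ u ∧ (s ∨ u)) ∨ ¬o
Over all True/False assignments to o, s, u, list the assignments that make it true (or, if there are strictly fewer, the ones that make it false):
is false only for:
  o=True, s=False, u=False;
  o=True, s=False, u=True;
  o=True, s=True, u=False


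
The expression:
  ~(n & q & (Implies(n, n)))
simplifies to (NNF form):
~n | ~q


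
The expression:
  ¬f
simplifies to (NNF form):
¬f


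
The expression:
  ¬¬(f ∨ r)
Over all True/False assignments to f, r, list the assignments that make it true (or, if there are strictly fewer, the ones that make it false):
is false only for:
  f=False, r=False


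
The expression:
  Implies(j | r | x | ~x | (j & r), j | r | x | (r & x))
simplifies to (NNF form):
j | r | x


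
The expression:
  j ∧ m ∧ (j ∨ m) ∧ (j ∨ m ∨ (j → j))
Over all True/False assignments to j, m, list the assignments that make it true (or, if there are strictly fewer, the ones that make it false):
is true only for:
  j=True, m=True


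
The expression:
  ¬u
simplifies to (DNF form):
¬u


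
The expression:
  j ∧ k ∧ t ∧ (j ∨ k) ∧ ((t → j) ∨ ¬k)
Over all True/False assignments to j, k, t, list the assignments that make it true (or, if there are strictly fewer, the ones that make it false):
is true only for:
  j=True, k=True, t=True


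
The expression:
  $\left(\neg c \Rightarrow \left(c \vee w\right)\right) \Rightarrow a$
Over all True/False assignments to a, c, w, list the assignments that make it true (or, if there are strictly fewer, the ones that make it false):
is false only for:
  a=False, c=False, w=True;
  a=False, c=True, w=False;
  a=False, c=True, w=True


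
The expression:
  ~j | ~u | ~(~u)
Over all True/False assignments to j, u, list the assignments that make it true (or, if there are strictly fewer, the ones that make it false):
is always true.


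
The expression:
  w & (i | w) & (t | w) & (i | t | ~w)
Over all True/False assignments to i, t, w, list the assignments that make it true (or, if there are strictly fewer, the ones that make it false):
is true only for:
  i=False, t=True, w=True;
  i=True, t=False, w=True;
  i=True, t=True, w=True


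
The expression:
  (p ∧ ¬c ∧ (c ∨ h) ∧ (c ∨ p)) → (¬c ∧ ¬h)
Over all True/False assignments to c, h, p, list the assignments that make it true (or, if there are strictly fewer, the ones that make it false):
is false only for:
  c=False, h=True, p=True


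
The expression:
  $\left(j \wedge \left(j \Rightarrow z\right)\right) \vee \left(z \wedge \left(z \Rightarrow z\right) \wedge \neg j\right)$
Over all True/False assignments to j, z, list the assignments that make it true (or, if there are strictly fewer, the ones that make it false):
is true only for:
  j=False, z=True;
  j=True, z=True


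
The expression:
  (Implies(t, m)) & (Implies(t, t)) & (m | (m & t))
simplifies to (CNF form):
m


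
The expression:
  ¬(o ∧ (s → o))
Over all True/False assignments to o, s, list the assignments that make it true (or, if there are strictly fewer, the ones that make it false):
is true only for:
  o=False, s=False;
  o=False, s=True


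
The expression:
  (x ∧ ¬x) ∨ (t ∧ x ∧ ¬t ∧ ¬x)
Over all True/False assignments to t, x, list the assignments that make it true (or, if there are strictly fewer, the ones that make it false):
is never true.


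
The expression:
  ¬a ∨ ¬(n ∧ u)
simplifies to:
¬a ∨ ¬n ∨ ¬u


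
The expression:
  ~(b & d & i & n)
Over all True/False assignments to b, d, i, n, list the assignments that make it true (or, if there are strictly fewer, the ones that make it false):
is false only for:
  b=True, d=True, i=True, n=True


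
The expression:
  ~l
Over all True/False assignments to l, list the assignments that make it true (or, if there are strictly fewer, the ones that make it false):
is true only for:
  l=False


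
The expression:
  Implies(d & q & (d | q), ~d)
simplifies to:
~d | ~q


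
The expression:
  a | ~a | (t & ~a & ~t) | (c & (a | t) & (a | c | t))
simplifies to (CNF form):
True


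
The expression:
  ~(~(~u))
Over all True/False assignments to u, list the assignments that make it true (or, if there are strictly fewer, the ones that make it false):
is true only for:
  u=False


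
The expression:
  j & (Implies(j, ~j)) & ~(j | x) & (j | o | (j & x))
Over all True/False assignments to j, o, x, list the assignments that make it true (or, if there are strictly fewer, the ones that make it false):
is never true.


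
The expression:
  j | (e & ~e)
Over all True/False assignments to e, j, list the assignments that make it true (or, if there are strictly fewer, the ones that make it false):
is true only for:
  e=False, j=True;
  e=True, j=True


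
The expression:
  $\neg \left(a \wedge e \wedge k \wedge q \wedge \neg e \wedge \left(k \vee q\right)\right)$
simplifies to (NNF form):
$\text{True}$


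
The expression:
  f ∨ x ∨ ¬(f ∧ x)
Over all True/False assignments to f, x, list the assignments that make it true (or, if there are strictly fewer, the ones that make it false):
is always true.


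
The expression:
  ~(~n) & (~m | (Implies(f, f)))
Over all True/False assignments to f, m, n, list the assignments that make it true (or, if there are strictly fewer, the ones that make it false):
is true only for:
  f=False, m=False, n=True;
  f=False, m=True, n=True;
  f=True, m=False, n=True;
  f=True, m=True, n=True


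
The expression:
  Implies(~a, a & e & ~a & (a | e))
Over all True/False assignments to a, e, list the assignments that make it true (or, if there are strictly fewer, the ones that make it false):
is true only for:
  a=True, e=False;
  a=True, e=True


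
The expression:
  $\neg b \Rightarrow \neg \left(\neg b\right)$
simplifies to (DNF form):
$b$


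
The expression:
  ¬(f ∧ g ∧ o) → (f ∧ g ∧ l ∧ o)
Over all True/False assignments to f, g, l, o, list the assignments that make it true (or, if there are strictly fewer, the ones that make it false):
is true only for:
  f=True, g=True, l=False, o=True;
  f=True, g=True, l=True, o=True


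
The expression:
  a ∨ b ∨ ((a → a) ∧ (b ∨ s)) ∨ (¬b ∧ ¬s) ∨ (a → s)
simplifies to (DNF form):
True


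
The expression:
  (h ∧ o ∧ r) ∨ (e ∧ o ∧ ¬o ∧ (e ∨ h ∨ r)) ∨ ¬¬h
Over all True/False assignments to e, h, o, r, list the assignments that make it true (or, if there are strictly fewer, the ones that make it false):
is true only for:
  e=False, h=True, o=False, r=False;
  e=False, h=True, o=False, r=True;
  e=False, h=True, o=True, r=False;
  e=False, h=True, o=True, r=True;
  e=True, h=True, o=False, r=False;
  e=True, h=True, o=False, r=True;
  e=True, h=True, o=True, r=False;
  e=True, h=True, o=True, r=True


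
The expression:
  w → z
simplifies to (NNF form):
z ∨ ¬w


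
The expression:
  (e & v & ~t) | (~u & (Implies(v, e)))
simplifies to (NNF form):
(e | ~v) & (v | ~u) & (~t | ~u)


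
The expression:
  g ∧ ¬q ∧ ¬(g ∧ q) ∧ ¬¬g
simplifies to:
g ∧ ¬q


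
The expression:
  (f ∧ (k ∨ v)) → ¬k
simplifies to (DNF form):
¬f ∨ ¬k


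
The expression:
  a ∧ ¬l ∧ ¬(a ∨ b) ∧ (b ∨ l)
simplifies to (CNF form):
False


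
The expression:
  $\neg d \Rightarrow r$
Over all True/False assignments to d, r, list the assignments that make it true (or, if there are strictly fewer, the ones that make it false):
is false only for:
  d=False, r=False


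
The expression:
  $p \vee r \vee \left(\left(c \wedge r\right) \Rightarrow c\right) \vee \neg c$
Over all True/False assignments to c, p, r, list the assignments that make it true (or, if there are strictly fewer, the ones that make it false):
is always true.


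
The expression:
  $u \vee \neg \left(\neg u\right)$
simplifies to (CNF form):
$u$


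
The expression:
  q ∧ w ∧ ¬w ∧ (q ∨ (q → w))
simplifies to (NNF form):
False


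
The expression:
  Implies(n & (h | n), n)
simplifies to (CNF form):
True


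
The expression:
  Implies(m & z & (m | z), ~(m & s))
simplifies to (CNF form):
~m | ~s | ~z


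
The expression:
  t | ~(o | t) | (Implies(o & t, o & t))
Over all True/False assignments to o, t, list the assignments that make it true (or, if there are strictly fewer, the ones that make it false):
is always true.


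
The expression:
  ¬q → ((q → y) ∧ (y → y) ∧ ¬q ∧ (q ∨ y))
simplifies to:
q ∨ y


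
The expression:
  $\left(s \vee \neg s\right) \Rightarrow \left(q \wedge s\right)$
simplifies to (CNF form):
$q \wedge s$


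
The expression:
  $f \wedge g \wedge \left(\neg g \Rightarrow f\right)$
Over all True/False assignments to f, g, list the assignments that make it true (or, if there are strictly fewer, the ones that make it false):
is true only for:
  f=True, g=True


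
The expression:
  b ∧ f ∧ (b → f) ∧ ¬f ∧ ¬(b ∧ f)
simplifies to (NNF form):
False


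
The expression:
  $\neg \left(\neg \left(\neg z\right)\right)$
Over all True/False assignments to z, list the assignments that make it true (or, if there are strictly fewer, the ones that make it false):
is true only for:
  z=False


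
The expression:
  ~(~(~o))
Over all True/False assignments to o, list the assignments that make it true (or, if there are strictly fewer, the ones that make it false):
is true only for:
  o=False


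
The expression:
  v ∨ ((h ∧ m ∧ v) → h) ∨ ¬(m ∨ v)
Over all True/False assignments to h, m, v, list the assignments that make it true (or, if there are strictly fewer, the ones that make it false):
is always true.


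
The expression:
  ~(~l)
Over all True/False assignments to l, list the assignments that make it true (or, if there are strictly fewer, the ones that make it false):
is true only for:
  l=True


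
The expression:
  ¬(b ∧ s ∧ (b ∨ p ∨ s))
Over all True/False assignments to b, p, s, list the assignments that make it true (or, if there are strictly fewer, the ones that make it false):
is false only for:
  b=True, p=False, s=True;
  b=True, p=True, s=True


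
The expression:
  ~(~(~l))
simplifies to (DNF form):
~l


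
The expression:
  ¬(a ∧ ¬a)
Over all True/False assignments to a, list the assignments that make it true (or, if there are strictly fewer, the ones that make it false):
is always true.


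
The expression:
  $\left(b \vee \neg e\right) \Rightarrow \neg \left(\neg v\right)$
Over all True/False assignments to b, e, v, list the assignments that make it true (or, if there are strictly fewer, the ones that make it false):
is false only for:
  b=False, e=False, v=False;
  b=True, e=False, v=False;
  b=True, e=True, v=False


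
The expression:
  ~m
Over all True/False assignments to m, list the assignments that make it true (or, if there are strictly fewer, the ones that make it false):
is true only for:
  m=False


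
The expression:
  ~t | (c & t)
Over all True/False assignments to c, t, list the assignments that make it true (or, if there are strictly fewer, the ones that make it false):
is false only for:
  c=False, t=True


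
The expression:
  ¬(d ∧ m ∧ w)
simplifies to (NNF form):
¬d ∨ ¬m ∨ ¬w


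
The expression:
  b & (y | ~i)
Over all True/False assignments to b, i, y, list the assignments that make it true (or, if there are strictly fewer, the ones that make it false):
is true only for:
  b=True, i=False, y=False;
  b=True, i=False, y=True;
  b=True, i=True, y=True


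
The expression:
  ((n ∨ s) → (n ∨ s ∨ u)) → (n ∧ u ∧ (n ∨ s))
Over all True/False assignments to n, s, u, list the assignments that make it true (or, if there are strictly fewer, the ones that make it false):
is true only for:
  n=True, s=False, u=True;
  n=True, s=True, u=True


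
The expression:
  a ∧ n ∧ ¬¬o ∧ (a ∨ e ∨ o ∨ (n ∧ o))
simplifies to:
a ∧ n ∧ o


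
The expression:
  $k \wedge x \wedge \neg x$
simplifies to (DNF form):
$\text{False}$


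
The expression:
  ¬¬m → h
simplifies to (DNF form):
h ∨ ¬m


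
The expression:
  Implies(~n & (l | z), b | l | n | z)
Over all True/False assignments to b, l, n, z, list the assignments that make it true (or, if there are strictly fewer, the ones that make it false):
is always true.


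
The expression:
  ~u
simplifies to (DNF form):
~u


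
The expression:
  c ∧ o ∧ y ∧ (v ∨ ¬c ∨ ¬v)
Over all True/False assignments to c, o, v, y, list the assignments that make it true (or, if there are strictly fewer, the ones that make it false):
is true only for:
  c=True, o=True, v=False, y=True;
  c=True, o=True, v=True, y=True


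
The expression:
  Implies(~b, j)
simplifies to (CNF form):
b | j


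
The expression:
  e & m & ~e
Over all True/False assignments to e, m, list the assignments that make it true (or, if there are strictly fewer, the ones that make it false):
is never true.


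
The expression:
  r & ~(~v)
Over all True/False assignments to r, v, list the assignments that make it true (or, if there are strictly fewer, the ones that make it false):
is true only for:
  r=True, v=True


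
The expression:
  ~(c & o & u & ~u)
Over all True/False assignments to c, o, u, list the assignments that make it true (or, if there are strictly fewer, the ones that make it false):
is always true.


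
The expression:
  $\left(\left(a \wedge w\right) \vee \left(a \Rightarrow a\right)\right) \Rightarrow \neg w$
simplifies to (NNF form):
$\neg w$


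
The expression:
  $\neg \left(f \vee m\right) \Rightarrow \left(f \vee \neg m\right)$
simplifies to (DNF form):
$\text{True}$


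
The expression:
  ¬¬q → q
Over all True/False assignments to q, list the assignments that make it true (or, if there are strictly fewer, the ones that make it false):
is always true.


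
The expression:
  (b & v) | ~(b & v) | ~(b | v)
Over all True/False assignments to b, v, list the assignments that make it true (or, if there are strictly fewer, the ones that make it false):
is always true.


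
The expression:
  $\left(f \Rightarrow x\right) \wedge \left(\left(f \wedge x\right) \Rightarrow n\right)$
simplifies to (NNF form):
$\left(n \wedge x\right) \vee \neg f$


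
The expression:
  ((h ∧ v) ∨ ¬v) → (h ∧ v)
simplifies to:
v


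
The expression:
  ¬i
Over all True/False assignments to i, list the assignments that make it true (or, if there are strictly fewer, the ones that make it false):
is true only for:
  i=False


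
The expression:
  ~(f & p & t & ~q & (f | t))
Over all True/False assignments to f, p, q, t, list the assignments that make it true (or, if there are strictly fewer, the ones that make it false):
is false only for:
  f=True, p=True, q=False, t=True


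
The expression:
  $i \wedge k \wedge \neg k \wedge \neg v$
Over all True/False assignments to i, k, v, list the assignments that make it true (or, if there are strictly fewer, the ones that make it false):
is never true.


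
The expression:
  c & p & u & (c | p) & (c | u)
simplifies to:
c & p & u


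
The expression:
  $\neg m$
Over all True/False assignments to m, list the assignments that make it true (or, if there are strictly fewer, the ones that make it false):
is true only for:
  m=False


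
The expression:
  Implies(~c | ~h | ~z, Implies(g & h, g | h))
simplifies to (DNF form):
True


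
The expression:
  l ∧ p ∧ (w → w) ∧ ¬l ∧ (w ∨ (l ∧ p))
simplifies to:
False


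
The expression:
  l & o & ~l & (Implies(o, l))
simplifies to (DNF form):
False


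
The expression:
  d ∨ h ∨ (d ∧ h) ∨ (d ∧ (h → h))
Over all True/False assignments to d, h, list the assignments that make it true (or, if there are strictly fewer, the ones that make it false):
is false only for:
  d=False, h=False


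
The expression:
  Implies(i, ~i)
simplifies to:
~i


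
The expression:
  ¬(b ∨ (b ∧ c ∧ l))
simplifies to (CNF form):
¬b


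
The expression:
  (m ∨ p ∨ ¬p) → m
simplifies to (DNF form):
m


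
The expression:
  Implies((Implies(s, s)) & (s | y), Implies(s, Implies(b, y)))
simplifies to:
y | ~b | ~s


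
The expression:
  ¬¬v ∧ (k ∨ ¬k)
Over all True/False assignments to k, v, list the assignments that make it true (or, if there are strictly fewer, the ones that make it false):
is true only for:
  k=False, v=True;
  k=True, v=True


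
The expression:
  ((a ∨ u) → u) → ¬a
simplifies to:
¬a ∨ ¬u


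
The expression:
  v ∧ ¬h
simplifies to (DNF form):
v ∧ ¬h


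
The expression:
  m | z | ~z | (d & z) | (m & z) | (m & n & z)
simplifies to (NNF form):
True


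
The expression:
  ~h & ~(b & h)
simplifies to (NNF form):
~h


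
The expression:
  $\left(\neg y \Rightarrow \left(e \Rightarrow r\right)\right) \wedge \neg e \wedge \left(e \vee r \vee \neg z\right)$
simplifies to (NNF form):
$\neg e \wedge \left(r \vee \neg z\right)$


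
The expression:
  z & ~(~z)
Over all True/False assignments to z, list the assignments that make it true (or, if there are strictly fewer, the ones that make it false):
is true only for:
  z=True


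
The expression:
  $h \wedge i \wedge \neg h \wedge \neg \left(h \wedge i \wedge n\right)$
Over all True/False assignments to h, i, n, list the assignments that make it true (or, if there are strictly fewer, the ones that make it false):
is never true.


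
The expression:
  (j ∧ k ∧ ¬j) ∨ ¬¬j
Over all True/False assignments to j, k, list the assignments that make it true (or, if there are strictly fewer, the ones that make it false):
is true only for:
  j=True, k=False;
  j=True, k=True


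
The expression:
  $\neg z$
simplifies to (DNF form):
$\neg z$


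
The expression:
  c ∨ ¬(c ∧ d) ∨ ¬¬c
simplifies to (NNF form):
True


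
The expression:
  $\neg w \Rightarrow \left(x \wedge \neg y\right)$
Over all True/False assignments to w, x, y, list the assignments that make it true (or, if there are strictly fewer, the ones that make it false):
is false only for:
  w=False, x=False, y=False;
  w=False, x=False, y=True;
  w=False, x=True, y=True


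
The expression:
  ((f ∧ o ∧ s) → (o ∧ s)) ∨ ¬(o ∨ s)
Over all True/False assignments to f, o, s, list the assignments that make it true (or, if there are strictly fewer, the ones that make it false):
is always true.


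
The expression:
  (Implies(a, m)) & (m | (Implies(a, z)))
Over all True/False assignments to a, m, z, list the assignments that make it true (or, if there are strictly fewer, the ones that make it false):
is false only for:
  a=True, m=False, z=False;
  a=True, m=False, z=True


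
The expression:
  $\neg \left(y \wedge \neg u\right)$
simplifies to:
$u \vee \neg y$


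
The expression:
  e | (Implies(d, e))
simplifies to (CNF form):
e | ~d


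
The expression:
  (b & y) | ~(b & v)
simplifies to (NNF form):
y | ~b | ~v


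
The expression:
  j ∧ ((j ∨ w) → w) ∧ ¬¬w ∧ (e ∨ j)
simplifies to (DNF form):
j ∧ w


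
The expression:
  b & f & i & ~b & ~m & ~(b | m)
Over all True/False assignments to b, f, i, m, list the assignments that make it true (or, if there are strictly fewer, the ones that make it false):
is never true.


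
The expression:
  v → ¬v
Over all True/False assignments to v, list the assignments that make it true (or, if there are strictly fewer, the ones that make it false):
is true only for:
  v=False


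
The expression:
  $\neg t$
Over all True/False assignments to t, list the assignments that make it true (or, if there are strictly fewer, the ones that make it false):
is true only for:
  t=False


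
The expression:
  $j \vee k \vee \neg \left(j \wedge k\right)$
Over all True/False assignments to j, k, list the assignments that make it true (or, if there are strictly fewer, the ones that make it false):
is always true.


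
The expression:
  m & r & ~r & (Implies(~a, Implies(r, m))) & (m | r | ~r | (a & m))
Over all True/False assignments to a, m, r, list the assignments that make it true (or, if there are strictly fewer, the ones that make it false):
is never true.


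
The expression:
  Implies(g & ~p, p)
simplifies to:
p | ~g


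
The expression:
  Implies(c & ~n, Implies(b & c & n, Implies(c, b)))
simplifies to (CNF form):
True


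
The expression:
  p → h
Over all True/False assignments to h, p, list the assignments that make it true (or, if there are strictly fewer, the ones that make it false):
is false only for:
  h=False, p=True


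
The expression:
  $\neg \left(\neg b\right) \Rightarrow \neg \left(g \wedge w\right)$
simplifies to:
$\neg b \vee \neg g \vee \neg w$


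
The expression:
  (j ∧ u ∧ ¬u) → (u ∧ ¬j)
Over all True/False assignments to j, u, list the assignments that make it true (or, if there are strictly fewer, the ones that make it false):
is always true.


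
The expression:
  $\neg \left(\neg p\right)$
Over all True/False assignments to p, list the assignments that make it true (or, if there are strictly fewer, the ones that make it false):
is true only for:
  p=True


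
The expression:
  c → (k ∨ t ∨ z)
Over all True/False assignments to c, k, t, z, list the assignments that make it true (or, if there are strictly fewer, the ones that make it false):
is false only for:
  c=True, k=False, t=False, z=False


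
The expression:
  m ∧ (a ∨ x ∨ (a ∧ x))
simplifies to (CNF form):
m ∧ (a ∨ x)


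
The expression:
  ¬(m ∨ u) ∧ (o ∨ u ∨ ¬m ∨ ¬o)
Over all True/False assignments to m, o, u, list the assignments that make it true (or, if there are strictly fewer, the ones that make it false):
is true only for:
  m=False, o=False, u=False;
  m=False, o=True, u=False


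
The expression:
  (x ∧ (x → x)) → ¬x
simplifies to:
¬x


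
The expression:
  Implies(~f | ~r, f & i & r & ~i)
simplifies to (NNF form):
f & r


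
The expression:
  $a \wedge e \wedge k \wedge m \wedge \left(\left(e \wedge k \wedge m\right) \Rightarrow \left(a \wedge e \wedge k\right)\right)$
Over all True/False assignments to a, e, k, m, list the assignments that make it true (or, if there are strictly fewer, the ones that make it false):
is true only for:
  a=True, e=True, k=True, m=True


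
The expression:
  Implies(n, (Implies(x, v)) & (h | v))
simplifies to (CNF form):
(h | v | ~n) & (v | ~n | ~x)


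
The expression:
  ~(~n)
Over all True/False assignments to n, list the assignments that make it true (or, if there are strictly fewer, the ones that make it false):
is true only for:
  n=True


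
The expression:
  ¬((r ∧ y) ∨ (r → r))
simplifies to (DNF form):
False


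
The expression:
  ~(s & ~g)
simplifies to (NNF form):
g | ~s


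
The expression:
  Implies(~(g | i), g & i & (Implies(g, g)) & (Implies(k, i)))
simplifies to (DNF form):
g | i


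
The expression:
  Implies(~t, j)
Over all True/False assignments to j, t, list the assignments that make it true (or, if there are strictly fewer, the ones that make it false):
is false only for:
  j=False, t=False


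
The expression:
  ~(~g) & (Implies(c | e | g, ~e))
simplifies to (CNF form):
g & ~e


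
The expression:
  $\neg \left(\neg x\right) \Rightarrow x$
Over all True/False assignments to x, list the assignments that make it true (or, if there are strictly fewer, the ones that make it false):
is always true.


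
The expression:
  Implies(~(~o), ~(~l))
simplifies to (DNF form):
l | ~o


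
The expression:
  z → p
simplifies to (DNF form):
p ∨ ¬z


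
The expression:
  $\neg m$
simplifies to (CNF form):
$\neg m$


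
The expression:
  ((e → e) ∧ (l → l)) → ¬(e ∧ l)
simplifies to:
¬e ∨ ¬l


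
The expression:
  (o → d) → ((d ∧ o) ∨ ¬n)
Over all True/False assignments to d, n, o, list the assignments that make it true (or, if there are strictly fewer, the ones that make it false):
is false only for:
  d=False, n=True, o=False;
  d=True, n=True, o=False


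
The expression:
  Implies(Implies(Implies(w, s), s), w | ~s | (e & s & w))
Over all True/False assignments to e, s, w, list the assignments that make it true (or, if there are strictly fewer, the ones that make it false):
is false only for:
  e=False, s=True, w=False;
  e=True, s=True, w=False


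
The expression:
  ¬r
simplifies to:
¬r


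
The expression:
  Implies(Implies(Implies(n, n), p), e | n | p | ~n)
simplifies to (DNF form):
True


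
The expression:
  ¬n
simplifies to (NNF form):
¬n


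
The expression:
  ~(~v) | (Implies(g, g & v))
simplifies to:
v | ~g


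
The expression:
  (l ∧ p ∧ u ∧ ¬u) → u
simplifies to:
True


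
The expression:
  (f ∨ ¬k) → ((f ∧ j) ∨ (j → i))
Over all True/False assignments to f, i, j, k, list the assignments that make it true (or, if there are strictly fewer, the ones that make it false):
is false only for:
  f=False, i=False, j=True, k=False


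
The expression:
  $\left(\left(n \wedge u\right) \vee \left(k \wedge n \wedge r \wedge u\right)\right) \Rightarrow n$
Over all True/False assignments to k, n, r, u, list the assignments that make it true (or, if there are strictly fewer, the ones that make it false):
is always true.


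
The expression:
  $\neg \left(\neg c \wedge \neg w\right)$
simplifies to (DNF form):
$c \vee w$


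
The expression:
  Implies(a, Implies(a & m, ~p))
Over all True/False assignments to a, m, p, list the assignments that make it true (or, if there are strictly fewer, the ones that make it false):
is false only for:
  a=True, m=True, p=True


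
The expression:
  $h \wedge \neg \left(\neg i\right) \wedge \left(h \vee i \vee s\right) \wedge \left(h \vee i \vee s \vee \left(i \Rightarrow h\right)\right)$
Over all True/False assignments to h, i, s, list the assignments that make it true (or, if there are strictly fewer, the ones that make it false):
is true only for:
  h=True, i=True, s=False;
  h=True, i=True, s=True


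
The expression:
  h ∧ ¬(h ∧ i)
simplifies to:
h ∧ ¬i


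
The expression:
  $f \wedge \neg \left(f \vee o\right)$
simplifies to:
$\text{False}$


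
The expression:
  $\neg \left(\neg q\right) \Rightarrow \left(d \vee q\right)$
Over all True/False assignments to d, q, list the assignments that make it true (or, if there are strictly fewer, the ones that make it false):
is always true.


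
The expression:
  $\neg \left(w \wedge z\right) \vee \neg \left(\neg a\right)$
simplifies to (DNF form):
$a \vee \neg w \vee \neg z$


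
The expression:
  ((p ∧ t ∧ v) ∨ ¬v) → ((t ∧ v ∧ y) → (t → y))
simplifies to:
True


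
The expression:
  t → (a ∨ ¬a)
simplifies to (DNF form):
True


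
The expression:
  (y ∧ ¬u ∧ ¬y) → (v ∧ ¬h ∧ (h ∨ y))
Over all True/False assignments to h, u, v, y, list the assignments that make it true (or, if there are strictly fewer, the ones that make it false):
is always true.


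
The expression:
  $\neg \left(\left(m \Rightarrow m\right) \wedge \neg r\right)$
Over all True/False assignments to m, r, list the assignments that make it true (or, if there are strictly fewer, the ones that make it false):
is true only for:
  m=False, r=True;
  m=True, r=True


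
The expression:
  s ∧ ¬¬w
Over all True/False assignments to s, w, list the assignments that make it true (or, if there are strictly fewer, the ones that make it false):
is true only for:
  s=True, w=True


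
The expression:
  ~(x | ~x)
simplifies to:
False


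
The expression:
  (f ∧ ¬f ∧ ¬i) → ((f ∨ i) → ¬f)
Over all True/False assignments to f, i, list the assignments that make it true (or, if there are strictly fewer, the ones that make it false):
is always true.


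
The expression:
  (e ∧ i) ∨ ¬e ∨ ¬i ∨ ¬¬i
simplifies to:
True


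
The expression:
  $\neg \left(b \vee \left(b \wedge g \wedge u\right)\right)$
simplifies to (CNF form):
$\neg b$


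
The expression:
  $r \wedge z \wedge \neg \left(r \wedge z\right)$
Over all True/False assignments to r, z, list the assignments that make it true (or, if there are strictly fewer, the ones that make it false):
is never true.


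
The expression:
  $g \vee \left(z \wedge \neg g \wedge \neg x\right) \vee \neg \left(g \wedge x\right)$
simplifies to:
$\text{True}$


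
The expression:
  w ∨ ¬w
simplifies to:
True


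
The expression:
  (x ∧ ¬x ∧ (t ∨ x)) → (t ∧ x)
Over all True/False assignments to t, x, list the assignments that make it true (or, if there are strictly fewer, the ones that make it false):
is always true.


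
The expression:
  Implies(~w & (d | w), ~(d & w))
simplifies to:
True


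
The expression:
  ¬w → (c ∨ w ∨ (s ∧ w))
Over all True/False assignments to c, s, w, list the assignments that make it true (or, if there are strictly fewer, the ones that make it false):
is false only for:
  c=False, s=False, w=False;
  c=False, s=True, w=False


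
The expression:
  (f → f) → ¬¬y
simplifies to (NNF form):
y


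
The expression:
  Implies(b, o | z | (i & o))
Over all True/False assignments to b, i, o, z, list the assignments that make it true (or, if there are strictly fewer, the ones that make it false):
is false only for:
  b=True, i=False, o=False, z=False;
  b=True, i=True, o=False, z=False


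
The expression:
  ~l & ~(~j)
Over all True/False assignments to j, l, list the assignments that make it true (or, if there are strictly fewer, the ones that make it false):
is true only for:
  j=True, l=False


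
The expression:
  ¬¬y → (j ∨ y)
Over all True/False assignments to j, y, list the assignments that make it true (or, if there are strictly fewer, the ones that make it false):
is always true.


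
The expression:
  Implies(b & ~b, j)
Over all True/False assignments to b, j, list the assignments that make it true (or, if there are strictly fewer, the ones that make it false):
is always true.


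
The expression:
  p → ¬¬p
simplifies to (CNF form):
True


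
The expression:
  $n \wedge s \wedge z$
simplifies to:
$n \wedge s \wedge z$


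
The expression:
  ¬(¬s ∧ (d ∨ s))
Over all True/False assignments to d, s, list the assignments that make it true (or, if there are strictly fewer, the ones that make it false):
is false only for:
  d=True, s=False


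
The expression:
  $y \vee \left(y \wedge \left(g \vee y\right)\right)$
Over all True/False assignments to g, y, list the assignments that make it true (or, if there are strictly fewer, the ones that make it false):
is true only for:
  g=False, y=True;
  g=True, y=True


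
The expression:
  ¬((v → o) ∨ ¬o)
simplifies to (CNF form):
False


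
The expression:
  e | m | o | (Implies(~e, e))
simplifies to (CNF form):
e | m | o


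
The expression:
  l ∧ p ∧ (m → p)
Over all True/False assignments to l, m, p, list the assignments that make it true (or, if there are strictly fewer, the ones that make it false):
is true only for:
  l=True, m=False, p=True;
  l=True, m=True, p=True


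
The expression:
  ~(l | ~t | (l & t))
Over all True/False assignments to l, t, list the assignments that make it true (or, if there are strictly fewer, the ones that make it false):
is true only for:
  l=False, t=True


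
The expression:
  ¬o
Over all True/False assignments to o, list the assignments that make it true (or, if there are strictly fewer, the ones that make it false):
is true only for:
  o=False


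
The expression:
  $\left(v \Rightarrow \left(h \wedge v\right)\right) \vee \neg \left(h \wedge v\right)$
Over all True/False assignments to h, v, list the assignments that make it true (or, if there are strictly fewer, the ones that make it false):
is always true.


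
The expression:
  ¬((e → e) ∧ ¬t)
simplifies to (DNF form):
t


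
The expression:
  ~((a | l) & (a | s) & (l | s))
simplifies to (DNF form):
(~a & ~l) | (~a & ~s) | (~l & ~s)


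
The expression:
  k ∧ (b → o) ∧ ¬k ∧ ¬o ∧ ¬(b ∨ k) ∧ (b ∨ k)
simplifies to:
False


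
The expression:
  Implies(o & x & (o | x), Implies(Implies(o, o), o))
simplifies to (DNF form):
True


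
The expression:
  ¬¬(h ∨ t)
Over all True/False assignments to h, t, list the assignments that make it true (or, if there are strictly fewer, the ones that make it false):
is false only for:
  h=False, t=False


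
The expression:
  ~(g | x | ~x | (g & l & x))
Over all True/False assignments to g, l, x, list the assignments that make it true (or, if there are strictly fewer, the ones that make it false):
is never true.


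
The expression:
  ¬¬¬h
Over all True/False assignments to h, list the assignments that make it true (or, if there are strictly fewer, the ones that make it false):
is true only for:
  h=False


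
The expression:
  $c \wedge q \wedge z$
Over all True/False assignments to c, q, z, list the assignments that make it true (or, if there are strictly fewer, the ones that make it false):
is true only for:
  c=True, q=True, z=True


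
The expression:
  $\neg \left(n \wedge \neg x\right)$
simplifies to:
$x \vee \neg n$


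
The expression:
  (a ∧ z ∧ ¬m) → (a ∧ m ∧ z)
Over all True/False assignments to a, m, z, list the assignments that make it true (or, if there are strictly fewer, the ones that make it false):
is false only for:
  a=True, m=False, z=True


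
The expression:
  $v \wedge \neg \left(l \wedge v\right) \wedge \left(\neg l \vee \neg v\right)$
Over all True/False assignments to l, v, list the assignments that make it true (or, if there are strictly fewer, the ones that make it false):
is true only for:
  l=False, v=True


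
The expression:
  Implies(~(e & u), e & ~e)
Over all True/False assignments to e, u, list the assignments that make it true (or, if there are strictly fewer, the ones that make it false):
is true only for:
  e=True, u=True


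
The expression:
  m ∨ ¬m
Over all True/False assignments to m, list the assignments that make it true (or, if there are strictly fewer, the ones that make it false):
is always true.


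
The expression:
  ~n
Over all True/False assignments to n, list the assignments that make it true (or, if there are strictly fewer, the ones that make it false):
is true only for:
  n=False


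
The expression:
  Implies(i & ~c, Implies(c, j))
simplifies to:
True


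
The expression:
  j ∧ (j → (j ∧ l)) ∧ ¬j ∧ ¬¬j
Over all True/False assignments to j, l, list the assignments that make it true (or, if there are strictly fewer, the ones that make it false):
is never true.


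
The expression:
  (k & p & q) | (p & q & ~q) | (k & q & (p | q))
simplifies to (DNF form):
k & q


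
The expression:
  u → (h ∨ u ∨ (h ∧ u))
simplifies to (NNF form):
True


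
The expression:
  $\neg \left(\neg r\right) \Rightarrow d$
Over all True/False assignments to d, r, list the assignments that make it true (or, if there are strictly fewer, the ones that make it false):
is false only for:
  d=False, r=True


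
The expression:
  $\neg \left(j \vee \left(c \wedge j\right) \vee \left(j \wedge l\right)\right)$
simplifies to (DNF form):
$\neg j$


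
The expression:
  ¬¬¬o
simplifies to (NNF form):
¬o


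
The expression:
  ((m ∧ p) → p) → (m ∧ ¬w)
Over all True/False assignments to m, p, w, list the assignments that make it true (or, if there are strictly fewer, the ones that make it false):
is true only for:
  m=True, p=False, w=False;
  m=True, p=True, w=False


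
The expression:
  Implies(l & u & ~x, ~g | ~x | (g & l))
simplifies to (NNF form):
True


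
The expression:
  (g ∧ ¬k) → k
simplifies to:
k ∨ ¬g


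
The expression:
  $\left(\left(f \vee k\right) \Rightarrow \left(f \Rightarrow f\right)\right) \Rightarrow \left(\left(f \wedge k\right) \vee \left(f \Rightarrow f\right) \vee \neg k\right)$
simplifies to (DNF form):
$\text{True}$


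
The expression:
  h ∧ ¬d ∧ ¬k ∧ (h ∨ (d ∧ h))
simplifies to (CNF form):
h ∧ ¬d ∧ ¬k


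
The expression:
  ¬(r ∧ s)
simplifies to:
¬r ∨ ¬s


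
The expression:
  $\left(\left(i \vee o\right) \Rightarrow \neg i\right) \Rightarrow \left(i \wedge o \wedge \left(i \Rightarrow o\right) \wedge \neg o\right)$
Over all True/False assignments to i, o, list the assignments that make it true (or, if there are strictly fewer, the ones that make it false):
is true only for:
  i=True, o=False;
  i=True, o=True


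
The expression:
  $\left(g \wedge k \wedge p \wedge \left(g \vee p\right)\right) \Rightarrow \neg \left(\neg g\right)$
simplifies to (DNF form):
$\text{True}$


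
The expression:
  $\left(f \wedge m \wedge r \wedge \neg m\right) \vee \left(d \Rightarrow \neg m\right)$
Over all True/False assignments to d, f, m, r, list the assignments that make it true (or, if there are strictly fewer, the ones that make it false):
is false only for:
  d=True, f=False, m=True, r=False;
  d=True, f=False, m=True, r=True;
  d=True, f=True, m=True, r=False;
  d=True, f=True, m=True, r=True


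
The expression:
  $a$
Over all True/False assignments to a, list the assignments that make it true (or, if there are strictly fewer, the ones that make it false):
is true only for:
  a=True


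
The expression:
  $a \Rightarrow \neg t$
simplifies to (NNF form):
$\neg a \vee \neg t$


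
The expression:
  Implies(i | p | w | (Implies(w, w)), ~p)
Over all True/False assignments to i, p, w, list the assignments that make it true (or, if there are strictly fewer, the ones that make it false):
is true only for:
  i=False, p=False, w=False;
  i=False, p=False, w=True;
  i=True, p=False, w=False;
  i=True, p=False, w=True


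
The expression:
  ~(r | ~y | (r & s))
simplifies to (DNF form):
y & ~r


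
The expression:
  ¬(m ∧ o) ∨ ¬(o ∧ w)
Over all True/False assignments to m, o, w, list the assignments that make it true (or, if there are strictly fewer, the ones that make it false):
is false only for:
  m=True, o=True, w=True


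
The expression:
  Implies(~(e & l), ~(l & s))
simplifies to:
e | ~l | ~s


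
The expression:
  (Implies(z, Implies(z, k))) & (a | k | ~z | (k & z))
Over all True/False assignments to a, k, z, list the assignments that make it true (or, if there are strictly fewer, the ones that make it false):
is false only for:
  a=False, k=False, z=True;
  a=True, k=False, z=True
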